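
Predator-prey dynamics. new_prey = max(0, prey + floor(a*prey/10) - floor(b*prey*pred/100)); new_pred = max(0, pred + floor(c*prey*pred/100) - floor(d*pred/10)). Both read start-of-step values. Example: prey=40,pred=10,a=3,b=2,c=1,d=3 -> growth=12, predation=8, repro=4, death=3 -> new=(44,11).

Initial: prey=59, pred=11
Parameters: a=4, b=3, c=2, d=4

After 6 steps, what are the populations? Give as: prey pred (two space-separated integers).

Step 1: prey: 59+23-19=63; pred: 11+12-4=19
Step 2: prey: 63+25-35=53; pred: 19+23-7=35
Step 3: prey: 53+21-55=19; pred: 35+37-14=58
Step 4: prey: 19+7-33=0; pred: 58+22-23=57
Step 5: prey: 0+0-0=0; pred: 57+0-22=35
Step 6: prey: 0+0-0=0; pred: 35+0-14=21

Answer: 0 21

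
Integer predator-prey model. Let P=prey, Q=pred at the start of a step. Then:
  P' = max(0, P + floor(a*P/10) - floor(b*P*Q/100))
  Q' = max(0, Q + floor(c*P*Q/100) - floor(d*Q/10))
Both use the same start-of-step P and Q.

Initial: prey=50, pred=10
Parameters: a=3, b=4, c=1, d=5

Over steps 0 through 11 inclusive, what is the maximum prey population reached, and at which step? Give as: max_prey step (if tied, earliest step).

Answer: 66 11

Derivation:
Step 1: prey: 50+15-20=45; pred: 10+5-5=10
Step 2: prey: 45+13-18=40; pred: 10+4-5=9
Step 3: prey: 40+12-14=38; pred: 9+3-4=8
Step 4: prey: 38+11-12=37; pred: 8+3-4=7
Step 5: prey: 37+11-10=38; pred: 7+2-3=6
Step 6: prey: 38+11-9=40; pred: 6+2-3=5
Step 7: prey: 40+12-8=44; pred: 5+2-2=5
Step 8: prey: 44+13-8=49; pred: 5+2-2=5
Step 9: prey: 49+14-9=54; pred: 5+2-2=5
Step 10: prey: 54+16-10=60; pred: 5+2-2=5
Step 11: prey: 60+18-12=66; pred: 5+3-2=6
Max prey = 66 at step 11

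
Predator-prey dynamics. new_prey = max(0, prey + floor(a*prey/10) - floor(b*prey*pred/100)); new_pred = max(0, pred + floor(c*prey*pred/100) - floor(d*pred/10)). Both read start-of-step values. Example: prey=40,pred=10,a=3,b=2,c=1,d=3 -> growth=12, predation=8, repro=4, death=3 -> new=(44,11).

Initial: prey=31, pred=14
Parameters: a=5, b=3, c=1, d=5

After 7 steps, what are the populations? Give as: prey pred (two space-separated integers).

Answer: 120 15

Derivation:
Step 1: prey: 31+15-13=33; pred: 14+4-7=11
Step 2: prey: 33+16-10=39; pred: 11+3-5=9
Step 3: prey: 39+19-10=48; pred: 9+3-4=8
Step 4: prey: 48+24-11=61; pred: 8+3-4=7
Step 5: prey: 61+30-12=79; pred: 7+4-3=8
Step 6: prey: 79+39-18=100; pred: 8+6-4=10
Step 7: prey: 100+50-30=120; pred: 10+10-5=15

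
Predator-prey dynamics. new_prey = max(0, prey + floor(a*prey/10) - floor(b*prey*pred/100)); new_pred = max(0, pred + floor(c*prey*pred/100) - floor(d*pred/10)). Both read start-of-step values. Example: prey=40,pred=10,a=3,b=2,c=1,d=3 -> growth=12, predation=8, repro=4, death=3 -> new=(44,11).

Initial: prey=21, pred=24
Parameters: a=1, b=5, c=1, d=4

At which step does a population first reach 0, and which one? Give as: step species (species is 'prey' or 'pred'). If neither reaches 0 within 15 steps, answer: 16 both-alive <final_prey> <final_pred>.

Step 1: prey: 21+2-25=0; pred: 24+5-9=20
First extinction: prey at step 1

Answer: 1 prey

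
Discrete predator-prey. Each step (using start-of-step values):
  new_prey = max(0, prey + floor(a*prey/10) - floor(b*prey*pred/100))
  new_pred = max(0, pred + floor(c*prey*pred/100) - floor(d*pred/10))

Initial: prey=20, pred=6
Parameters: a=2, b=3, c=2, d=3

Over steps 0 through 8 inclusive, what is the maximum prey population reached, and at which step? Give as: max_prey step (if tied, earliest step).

Answer: 21 1

Derivation:
Step 1: prey: 20+4-3=21; pred: 6+2-1=7
Step 2: prey: 21+4-4=21; pred: 7+2-2=7
Step 3: prey: 21+4-4=21; pred: 7+2-2=7
Step 4: prey: 21+4-4=21; pred: 7+2-2=7
Step 5: prey: 21+4-4=21; pred: 7+2-2=7
Step 6: prey: 21+4-4=21; pred: 7+2-2=7
Step 7: prey: 21+4-4=21; pred: 7+2-2=7
Step 8: prey: 21+4-4=21; pred: 7+2-2=7
Max prey = 21 at step 1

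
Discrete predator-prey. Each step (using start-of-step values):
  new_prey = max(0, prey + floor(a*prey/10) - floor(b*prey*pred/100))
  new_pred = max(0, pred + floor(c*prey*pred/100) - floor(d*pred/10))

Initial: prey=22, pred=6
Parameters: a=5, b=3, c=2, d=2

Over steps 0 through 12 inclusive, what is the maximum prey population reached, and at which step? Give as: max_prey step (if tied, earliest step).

Step 1: prey: 22+11-3=30; pred: 6+2-1=7
Step 2: prey: 30+15-6=39; pred: 7+4-1=10
Step 3: prey: 39+19-11=47; pred: 10+7-2=15
Step 4: prey: 47+23-21=49; pred: 15+14-3=26
Step 5: prey: 49+24-38=35; pred: 26+25-5=46
Step 6: prey: 35+17-48=4; pred: 46+32-9=69
Step 7: prey: 4+2-8=0; pred: 69+5-13=61
Step 8: prey: 0+0-0=0; pred: 61+0-12=49
Step 9: prey: 0+0-0=0; pred: 49+0-9=40
Step 10: prey: 0+0-0=0; pred: 40+0-8=32
Step 11: prey: 0+0-0=0; pred: 32+0-6=26
Step 12: prey: 0+0-0=0; pred: 26+0-5=21
Max prey = 49 at step 4

Answer: 49 4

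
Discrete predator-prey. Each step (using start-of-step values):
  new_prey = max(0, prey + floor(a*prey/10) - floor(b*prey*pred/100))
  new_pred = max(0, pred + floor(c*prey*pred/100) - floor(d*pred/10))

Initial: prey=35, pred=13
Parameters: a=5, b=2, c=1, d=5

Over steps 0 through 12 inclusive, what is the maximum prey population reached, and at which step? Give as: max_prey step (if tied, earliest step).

Answer: 135 6

Derivation:
Step 1: prey: 35+17-9=43; pred: 13+4-6=11
Step 2: prey: 43+21-9=55; pred: 11+4-5=10
Step 3: prey: 55+27-11=71; pred: 10+5-5=10
Step 4: prey: 71+35-14=92; pred: 10+7-5=12
Step 5: prey: 92+46-22=116; pred: 12+11-6=17
Step 6: prey: 116+58-39=135; pred: 17+19-8=28
Step 7: prey: 135+67-75=127; pred: 28+37-14=51
Step 8: prey: 127+63-129=61; pred: 51+64-25=90
Step 9: prey: 61+30-109=0; pred: 90+54-45=99
Step 10: prey: 0+0-0=0; pred: 99+0-49=50
Step 11: prey: 0+0-0=0; pred: 50+0-25=25
Step 12: prey: 0+0-0=0; pred: 25+0-12=13
Max prey = 135 at step 6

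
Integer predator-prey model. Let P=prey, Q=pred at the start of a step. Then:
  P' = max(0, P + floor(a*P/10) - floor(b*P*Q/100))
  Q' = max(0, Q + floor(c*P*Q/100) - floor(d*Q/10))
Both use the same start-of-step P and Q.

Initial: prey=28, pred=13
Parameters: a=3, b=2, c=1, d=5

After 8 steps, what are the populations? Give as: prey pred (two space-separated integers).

Answer: 88 7

Derivation:
Step 1: prey: 28+8-7=29; pred: 13+3-6=10
Step 2: prey: 29+8-5=32; pred: 10+2-5=7
Step 3: prey: 32+9-4=37; pred: 7+2-3=6
Step 4: prey: 37+11-4=44; pred: 6+2-3=5
Step 5: prey: 44+13-4=53; pred: 5+2-2=5
Step 6: prey: 53+15-5=63; pred: 5+2-2=5
Step 7: prey: 63+18-6=75; pred: 5+3-2=6
Step 8: prey: 75+22-9=88; pred: 6+4-3=7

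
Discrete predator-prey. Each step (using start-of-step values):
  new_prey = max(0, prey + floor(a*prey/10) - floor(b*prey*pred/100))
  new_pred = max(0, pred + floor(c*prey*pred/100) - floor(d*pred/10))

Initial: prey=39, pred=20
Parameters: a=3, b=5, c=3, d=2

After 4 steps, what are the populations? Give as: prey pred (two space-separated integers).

Step 1: prey: 39+11-39=11; pred: 20+23-4=39
Step 2: prey: 11+3-21=0; pred: 39+12-7=44
Step 3: prey: 0+0-0=0; pred: 44+0-8=36
Step 4: prey: 0+0-0=0; pred: 36+0-7=29

Answer: 0 29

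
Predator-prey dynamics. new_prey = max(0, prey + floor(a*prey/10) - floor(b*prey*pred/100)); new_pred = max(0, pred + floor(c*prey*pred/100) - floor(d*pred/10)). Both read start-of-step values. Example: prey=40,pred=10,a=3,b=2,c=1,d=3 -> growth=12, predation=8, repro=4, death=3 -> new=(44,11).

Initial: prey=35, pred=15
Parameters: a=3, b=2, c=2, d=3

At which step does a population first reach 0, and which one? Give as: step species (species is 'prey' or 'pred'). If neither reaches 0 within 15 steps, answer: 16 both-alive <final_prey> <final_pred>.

Step 1: prey: 35+10-10=35; pred: 15+10-4=21
Step 2: prey: 35+10-14=31; pred: 21+14-6=29
Step 3: prey: 31+9-17=23; pred: 29+17-8=38
Step 4: prey: 23+6-17=12; pred: 38+17-11=44
Step 5: prey: 12+3-10=5; pred: 44+10-13=41
Step 6: prey: 5+1-4=2; pred: 41+4-12=33
Step 7: prey: 2+0-1=1; pred: 33+1-9=25
Step 8: prey: 1+0-0=1; pred: 25+0-7=18
Step 9: prey: 1+0-0=1; pred: 18+0-5=13
Step 10: prey: 1+0-0=1; pred: 13+0-3=10
Step 11: prey: 1+0-0=1; pred: 10+0-3=7
Step 12: prey: 1+0-0=1; pred: 7+0-2=5
Step 13: prey: 1+0-0=1; pred: 5+0-1=4
Step 14: prey: 1+0-0=1; pred: 4+0-1=3
Step 15: prey: 1+0-0=1; pred: 3+0-0=3
No extinction within 15 steps

Answer: 16 both-alive 1 3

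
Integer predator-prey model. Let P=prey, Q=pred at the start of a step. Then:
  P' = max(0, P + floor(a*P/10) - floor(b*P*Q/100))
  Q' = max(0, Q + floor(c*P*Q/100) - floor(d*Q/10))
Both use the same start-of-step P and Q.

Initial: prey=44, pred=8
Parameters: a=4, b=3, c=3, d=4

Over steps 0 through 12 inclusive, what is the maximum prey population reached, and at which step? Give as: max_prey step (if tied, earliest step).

Answer: 51 1

Derivation:
Step 1: prey: 44+17-10=51; pred: 8+10-3=15
Step 2: prey: 51+20-22=49; pred: 15+22-6=31
Step 3: prey: 49+19-45=23; pred: 31+45-12=64
Step 4: prey: 23+9-44=0; pred: 64+44-25=83
Step 5: prey: 0+0-0=0; pred: 83+0-33=50
Step 6: prey: 0+0-0=0; pred: 50+0-20=30
Step 7: prey: 0+0-0=0; pred: 30+0-12=18
Step 8: prey: 0+0-0=0; pred: 18+0-7=11
Step 9: prey: 0+0-0=0; pred: 11+0-4=7
Step 10: prey: 0+0-0=0; pred: 7+0-2=5
Step 11: prey: 0+0-0=0; pred: 5+0-2=3
Step 12: prey: 0+0-0=0; pred: 3+0-1=2
Max prey = 51 at step 1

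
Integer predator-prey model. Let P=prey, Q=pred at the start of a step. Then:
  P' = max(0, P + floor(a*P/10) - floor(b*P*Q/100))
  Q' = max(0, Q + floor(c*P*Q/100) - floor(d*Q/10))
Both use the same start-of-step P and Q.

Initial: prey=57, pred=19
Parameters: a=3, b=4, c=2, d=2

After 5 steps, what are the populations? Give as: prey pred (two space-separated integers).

Step 1: prey: 57+17-43=31; pred: 19+21-3=37
Step 2: prey: 31+9-45=0; pred: 37+22-7=52
Step 3: prey: 0+0-0=0; pred: 52+0-10=42
Step 4: prey: 0+0-0=0; pred: 42+0-8=34
Step 5: prey: 0+0-0=0; pred: 34+0-6=28

Answer: 0 28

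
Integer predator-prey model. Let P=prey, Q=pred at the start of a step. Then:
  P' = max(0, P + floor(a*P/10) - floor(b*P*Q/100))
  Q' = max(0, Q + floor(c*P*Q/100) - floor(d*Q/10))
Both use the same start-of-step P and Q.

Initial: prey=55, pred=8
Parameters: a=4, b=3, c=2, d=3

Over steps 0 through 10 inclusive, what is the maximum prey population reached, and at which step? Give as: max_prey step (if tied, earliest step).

Step 1: prey: 55+22-13=64; pred: 8+8-2=14
Step 2: prey: 64+25-26=63; pred: 14+17-4=27
Step 3: prey: 63+25-51=37; pred: 27+34-8=53
Step 4: prey: 37+14-58=0; pred: 53+39-15=77
Step 5: prey: 0+0-0=0; pred: 77+0-23=54
Step 6: prey: 0+0-0=0; pred: 54+0-16=38
Step 7: prey: 0+0-0=0; pred: 38+0-11=27
Step 8: prey: 0+0-0=0; pred: 27+0-8=19
Step 9: prey: 0+0-0=0; pred: 19+0-5=14
Step 10: prey: 0+0-0=0; pred: 14+0-4=10
Max prey = 64 at step 1

Answer: 64 1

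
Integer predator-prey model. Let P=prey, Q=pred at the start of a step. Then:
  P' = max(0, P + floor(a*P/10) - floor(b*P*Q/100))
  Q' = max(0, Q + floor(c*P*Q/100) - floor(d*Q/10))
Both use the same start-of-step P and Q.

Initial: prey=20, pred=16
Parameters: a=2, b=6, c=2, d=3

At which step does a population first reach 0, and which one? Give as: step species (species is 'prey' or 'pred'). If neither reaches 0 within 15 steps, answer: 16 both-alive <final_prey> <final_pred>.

Step 1: prey: 20+4-19=5; pred: 16+6-4=18
Step 2: prey: 5+1-5=1; pred: 18+1-5=14
Step 3: prey: 1+0-0=1; pred: 14+0-4=10
Step 4: prey: 1+0-0=1; pred: 10+0-3=7
Step 5: prey: 1+0-0=1; pred: 7+0-2=5
Step 6: prey: 1+0-0=1; pred: 5+0-1=4
Step 7: prey: 1+0-0=1; pred: 4+0-1=3
Step 8: prey: 1+0-0=1; pred: 3+0-0=3
Steps 9-15: state stable at prey=1, pred=3 (no change)
No extinction within 15 steps

Answer: 16 both-alive 1 3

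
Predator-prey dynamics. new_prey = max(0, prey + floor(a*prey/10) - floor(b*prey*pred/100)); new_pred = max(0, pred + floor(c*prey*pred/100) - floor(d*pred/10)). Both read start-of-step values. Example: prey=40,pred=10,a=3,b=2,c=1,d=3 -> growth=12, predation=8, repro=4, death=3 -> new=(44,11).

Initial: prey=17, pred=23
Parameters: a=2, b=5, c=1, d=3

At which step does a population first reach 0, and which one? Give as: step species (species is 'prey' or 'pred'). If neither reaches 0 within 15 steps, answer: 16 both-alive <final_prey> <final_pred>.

Answer: 2 prey

Derivation:
Step 1: prey: 17+3-19=1; pred: 23+3-6=20
Step 2: prey: 1+0-1=0; pred: 20+0-6=14
First extinction: prey at step 2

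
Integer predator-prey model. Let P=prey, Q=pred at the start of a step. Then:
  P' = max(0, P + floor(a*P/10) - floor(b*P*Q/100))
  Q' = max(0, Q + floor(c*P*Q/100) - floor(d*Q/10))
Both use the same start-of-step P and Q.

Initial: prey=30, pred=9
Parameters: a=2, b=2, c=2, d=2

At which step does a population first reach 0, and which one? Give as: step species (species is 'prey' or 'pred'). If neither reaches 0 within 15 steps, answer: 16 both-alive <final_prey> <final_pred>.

Answer: 16 both-alive 1 7

Derivation:
Step 1: prey: 30+6-5=31; pred: 9+5-1=13
Step 2: prey: 31+6-8=29; pred: 13+8-2=19
Step 3: prey: 29+5-11=23; pred: 19+11-3=27
Step 4: prey: 23+4-12=15; pred: 27+12-5=34
Step 5: prey: 15+3-10=8; pred: 34+10-6=38
Step 6: prey: 8+1-6=3; pred: 38+6-7=37
Step 7: prey: 3+0-2=1; pred: 37+2-7=32
Step 8: prey: 1+0-0=1; pred: 32+0-6=26
Step 9: prey: 1+0-0=1; pred: 26+0-5=21
Step 10: prey: 1+0-0=1; pred: 21+0-4=17
Step 11: prey: 1+0-0=1; pred: 17+0-3=14
Step 12: prey: 1+0-0=1; pred: 14+0-2=12
Step 13: prey: 1+0-0=1; pred: 12+0-2=10
Step 14: prey: 1+0-0=1; pred: 10+0-2=8
Step 15: prey: 1+0-0=1; pred: 8+0-1=7
No extinction within 15 steps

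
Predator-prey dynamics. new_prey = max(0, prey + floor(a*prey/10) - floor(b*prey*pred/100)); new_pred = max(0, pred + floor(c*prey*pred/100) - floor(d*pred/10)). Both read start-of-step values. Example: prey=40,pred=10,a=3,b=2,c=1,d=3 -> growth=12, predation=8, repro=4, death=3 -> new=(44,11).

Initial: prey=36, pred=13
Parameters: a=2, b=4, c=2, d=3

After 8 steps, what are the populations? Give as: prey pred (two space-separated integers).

Step 1: prey: 36+7-18=25; pred: 13+9-3=19
Step 2: prey: 25+5-19=11; pred: 19+9-5=23
Step 3: prey: 11+2-10=3; pred: 23+5-6=22
Step 4: prey: 3+0-2=1; pred: 22+1-6=17
Step 5: prey: 1+0-0=1; pred: 17+0-5=12
Step 6: prey: 1+0-0=1; pred: 12+0-3=9
Step 7: prey: 1+0-0=1; pred: 9+0-2=7
Step 8: prey: 1+0-0=1; pred: 7+0-2=5

Answer: 1 5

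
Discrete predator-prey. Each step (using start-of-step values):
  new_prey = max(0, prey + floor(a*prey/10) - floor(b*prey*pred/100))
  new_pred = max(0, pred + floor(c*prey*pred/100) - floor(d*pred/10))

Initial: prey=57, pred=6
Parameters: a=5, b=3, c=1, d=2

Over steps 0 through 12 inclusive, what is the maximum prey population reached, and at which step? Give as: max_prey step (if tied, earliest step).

Answer: 105 3

Derivation:
Step 1: prey: 57+28-10=75; pred: 6+3-1=8
Step 2: prey: 75+37-18=94; pred: 8+6-1=13
Step 3: prey: 94+47-36=105; pred: 13+12-2=23
Step 4: prey: 105+52-72=85; pred: 23+24-4=43
Step 5: prey: 85+42-109=18; pred: 43+36-8=71
Step 6: prey: 18+9-38=0; pred: 71+12-14=69
Step 7: prey: 0+0-0=0; pred: 69+0-13=56
Step 8: prey: 0+0-0=0; pred: 56+0-11=45
Step 9: prey: 0+0-0=0; pred: 45+0-9=36
Step 10: prey: 0+0-0=0; pred: 36+0-7=29
Step 11: prey: 0+0-0=0; pred: 29+0-5=24
Step 12: prey: 0+0-0=0; pred: 24+0-4=20
Max prey = 105 at step 3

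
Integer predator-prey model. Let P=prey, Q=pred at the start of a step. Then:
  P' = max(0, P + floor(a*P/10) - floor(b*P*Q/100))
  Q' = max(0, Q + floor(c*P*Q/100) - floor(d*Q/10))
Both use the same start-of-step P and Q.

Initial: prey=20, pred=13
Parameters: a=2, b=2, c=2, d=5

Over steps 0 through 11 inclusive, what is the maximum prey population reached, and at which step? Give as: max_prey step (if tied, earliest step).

Step 1: prey: 20+4-5=19; pred: 13+5-6=12
Step 2: prey: 19+3-4=18; pred: 12+4-6=10
Step 3: prey: 18+3-3=18; pred: 10+3-5=8
Step 4: prey: 18+3-2=19; pred: 8+2-4=6
Step 5: prey: 19+3-2=20; pred: 6+2-3=5
Step 6: prey: 20+4-2=22; pred: 5+2-2=5
Step 7: prey: 22+4-2=24; pred: 5+2-2=5
Step 8: prey: 24+4-2=26; pred: 5+2-2=5
Step 9: prey: 26+5-2=29; pred: 5+2-2=5
Step 10: prey: 29+5-2=32; pred: 5+2-2=5
Step 11: prey: 32+6-3=35; pred: 5+3-2=6
Max prey = 35 at step 11

Answer: 35 11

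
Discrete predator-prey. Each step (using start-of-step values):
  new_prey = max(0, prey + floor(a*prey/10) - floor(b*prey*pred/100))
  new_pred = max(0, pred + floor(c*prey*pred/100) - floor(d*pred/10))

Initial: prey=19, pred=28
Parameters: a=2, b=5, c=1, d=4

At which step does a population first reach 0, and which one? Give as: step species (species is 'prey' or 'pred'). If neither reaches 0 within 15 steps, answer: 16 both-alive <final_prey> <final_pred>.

Answer: 1 prey

Derivation:
Step 1: prey: 19+3-26=0; pred: 28+5-11=22
First extinction: prey at step 1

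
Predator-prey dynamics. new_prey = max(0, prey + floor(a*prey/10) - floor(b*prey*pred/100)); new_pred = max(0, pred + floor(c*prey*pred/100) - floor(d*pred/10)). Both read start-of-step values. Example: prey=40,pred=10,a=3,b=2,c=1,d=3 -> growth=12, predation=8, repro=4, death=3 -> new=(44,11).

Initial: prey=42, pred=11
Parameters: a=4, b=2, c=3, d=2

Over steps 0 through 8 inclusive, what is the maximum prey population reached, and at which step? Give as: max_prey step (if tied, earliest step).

Step 1: prey: 42+16-9=49; pred: 11+13-2=22
Step 2: prey: 49+19-21=47; pred: 22+32-4=50
Step 3: prey: 47+18-47=18; pred: 50+70-10=110
Step 4: prey: 18+7-39=0; pred: 110+59-22=147
Step 5: prey: 0+0-0=0; pred: 147+0-29=118
Step 6: prey: 0+0-0=0; pred: 118+0-23=95
Step 7: prey: 0+0-0=0; pred: 95+0-19=76
Step 8: prey: 0+0-0=0; pred: 76+0-15=61
Max prey = 49 at step 1

Answer: 49 1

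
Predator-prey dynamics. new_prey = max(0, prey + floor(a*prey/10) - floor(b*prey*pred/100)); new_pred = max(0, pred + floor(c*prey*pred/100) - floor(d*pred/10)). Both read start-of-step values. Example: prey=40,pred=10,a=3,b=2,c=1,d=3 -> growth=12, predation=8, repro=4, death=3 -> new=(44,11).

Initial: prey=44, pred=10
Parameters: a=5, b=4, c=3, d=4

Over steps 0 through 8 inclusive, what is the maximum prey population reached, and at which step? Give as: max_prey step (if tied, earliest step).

Answer: 49 1

Derivation:
Step 1: prey: 44+22-17=49; pred: 10+13-4=19
Step 2: prey: 49+24-37=36; pred: 19+27-7=39
Step 3: prey: 36+18-56=0; pred: 39+42-15=66
Step 4: prey: 0+0-0=0; pred: 66+0-26=40
Step 5: prey: 0+0-0=0; pred: 40+0-16=24
Step 6: prey: 0+0-0=0; pred: 24+0-9=15
Step 7: prey: 0+0-0=0; pred: 15+0-6=9
Step 8: prey: 0+0-0=0; pred: 9+0-3=6
Max prey = 49 at step 1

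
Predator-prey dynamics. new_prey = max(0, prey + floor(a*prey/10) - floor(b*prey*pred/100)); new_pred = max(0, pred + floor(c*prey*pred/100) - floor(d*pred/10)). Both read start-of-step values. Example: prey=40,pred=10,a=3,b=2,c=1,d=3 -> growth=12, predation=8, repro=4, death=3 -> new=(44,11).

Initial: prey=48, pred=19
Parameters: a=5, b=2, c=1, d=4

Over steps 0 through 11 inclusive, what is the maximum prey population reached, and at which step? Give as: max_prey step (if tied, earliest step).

Answer: 60 3

Derivation:
Step 1: prey: 48+24-18=54; pred: 19+9-7=21
Step 2: prey: 54+27-22=59; pred: 21+11-8=24
Step 3: prey: 59+29-28=60; pred: 24+14-9=29
Step 4: prey: 60+30-34=56; pred: 29+17-11=35
Step 5: prey: 56+28-39=45; pred: 35+19-14=40
Step 6: prey: 45+22-36=31; pred: 40+18-16=42
Step 7: prey: 31+15-26=20; pred: 42+13-16=39
Step 8: prey: 20+10-15=15; pred: 39+7-15=31
Step 9: prey: 15+7-9=13; pred: 31+4-12=23
Step 10: prey: 13+6-5=14; pred: 23+2-9=16
Step 11: prey: 14+7-4=17; pred: 16+2-6=12
Max prey = 60 at step 3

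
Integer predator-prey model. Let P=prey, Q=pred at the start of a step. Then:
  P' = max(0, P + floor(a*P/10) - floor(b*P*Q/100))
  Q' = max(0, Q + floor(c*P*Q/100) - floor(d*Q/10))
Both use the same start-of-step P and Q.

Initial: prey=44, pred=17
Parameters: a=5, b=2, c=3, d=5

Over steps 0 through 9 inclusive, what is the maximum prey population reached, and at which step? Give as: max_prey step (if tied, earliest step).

Step 1: prey: 44+22-14=52; pred: 17+22-8=31
Step 2: prey: 52+26-32=46; pred: 31+48-15=64
Step 3: prey: 46+23-58=11; pred: 64+88-32=120
Step 4: prey: 11+5-26=0; pred: 120+39-60=99
Step 5: prey: 0+0-0=0; pred: 99+0-49=50
Step 6: prey: 0+0-0=0; pred: 50+0-25=25
Step 7: prey: 0+0-0=0; pred: 25+0-12=13
Step 8: prey: 0+0-0=0; pred: 13+0-6=7
Step 9: prey: 0+0-0=0; pred: 7+0-3=4
Max prey = 52 at step 1

Answer: 52 1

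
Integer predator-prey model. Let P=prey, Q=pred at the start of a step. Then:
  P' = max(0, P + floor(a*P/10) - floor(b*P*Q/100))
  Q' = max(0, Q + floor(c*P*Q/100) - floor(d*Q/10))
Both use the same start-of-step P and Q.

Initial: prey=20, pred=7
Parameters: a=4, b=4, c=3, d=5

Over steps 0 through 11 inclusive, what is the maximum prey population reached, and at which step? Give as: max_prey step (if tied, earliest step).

Answer: 26 3

Derivation:
Step 1: prey: 20+8-5=23; pred: 7+4-3=8
Step 2: prey: 23+9-7=25; pred: 8+5-4=9
Step 3: prey: 25+10-9=26; pred: 9+6-4=11
Step 4: prey: 26+10-11=25; pred: 11+8-5=14
Step 5: prey: 25+10-14=21; pred: 14+10-7=17
Step 6: prey: 21+8-14=15; pred: 17+10-8=19
Step 7: prey: 15+6-11=10; pred: 19+8-9=18
Step 8: prey: 10+4-7=7; pred: 18+5-9=14
Step 9: prey: 7+2-3=6; pred: 14+2-7=9
Step 10: prey: 6+2-2=6; pred: 9+1-4=6
Step 11: prey: 6+2-1=7; pred: 6+1-3=4
Max prey = 26 at step 3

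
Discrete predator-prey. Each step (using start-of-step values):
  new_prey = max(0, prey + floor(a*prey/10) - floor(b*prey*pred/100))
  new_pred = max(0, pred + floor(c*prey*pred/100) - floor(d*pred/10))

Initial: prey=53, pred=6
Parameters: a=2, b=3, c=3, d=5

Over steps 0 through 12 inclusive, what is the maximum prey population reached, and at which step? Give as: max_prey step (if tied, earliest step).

Answer: 54 1

Derivation:
Step 1: prey: 53+10-9=54; pred: 6+9-3=12
Step 2: prey: 54+10-19=45; pred: 12+19-6=25
Step 3: prey: 45+9-33=21; pred: 25+33-12=46
Step 4: prey: 21+4-28=0; pred: 46+28-23=51
Step 5: prey: 0+0-0=0; pred: 51+0-25=26
Step 6: prey: 0+0-0=0; pred: 26+0-13=13
Step 7: prey: 0+0-0=0; pred: 13+0-6=7
Step 8: prey: 0+0-0=0; pred: 7+0-3=4
Step 9: prey: 0+0-0=0; pred: 4+0-2=2
Step 10: prey: 0+0-0=0; pred: 2+0-1=1
Step 11: prey: 0+0-0=0; pred: 1+0-0=1
Step 12: prey: 0+0-0=0; pred: 1+0-0=1
Max prey = 54 at step 1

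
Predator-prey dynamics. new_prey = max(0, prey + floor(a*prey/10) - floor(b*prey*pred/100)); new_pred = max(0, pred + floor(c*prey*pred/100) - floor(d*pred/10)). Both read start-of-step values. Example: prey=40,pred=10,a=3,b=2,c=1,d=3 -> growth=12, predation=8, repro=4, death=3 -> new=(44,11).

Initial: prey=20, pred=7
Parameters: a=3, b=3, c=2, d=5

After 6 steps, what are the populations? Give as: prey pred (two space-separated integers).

Step 1: prey: 20+6-4=22; pred: 7+2-3=6
Step 2: prey: 22+6-3=25; pred: 6+2-3=5
Step 3: prey: 25+7-3=29; pred: 5+2-2=5
Step 4: prey: 29+8-4=33; pred: 5+2-2=5
Step 5: prey: 33+9-4=38; pred: 5+3-2=6
Step 6: prey: 38+11-6=43; pred: 6+4-3=7

Answer: 43 7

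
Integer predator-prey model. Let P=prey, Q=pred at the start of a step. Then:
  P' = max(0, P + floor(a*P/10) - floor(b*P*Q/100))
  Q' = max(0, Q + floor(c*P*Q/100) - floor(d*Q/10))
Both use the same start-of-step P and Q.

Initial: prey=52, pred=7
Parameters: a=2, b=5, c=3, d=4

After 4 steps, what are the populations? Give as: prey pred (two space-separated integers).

Step 1: prey: 52+10-18=44; pred: 7+10-2=15
Step 2: prey: 44+8-33=19; pred: 15+19-6=28
Step 3: prey: 19+3-26=0; pred: 28+15-11=32
Step 4: prey: 0+0-0=0; pred: 32+0-12=20

Answer: 0 20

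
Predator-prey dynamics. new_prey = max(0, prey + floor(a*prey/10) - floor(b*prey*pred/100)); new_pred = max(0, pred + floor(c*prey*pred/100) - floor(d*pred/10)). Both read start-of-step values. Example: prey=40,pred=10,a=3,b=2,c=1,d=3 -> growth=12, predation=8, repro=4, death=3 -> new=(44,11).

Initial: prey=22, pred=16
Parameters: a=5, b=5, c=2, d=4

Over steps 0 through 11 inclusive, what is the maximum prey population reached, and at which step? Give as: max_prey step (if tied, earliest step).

Answer: 40 11

Derivation:
Step 1: prey: 22+11-17=16; pred: 16+7-6=17
Step 2: prey: 16+8-13=11; pred: 17+5-6=16
Step 3: prey: 11+5-8=8; pred: 16+3-6=13
Step 4: prey: 8+4-5=7; pred: 13+2-5=10
Step 5: prey: 7+3-3=7; pred: 10+1-4=7
Step 6: prey: 7+3-2=8; pred: 7+0-2=5
Step 7: prey: 8+4-2=10; pred: 5+0-2=3
Step 8: prey: 10+5-1=14; pred: 3+0-1=2
Step 9: prey: 14+7-1=20; pred: 2+0-0=2
Step 10: prey: 20+10-2=28; pred: 2+0-0=2
Step 11: prey: 28+14-2=40; pred: 2+1-0=3
Max prey = 40 at step 11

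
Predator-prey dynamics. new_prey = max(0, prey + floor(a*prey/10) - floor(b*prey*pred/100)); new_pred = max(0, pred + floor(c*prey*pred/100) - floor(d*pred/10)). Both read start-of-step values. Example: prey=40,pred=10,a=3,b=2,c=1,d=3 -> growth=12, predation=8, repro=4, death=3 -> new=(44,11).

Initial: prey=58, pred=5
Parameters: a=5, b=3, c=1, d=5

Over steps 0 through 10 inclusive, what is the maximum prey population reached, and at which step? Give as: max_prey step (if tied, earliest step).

Step 1: prey: 58+29-8=79; pred: 5+2-2=5
Step 2: prey: 79+39-11=107; pred: 5+3-2=6
Step 3: prey: 107+53-19=141; pred: 6+6-3=9
Step 4: prey: 141+70-38=173; pred: 9+12-4=17
Step 5: prey: 173+86-88=171; pred: 17+29-8=38
Step 6: prey: 171+85-194=62; pred: 38+64-19=83
Step 7: prey: 62+31-154=0; pred: 83+51-41=93
Step 8: prey: 0+0-0=0; pred: 93+0-46=47
Step 9: prey: 0+0-0=0; pred: 47+0-23=24
Step 10: prey: 0+0-0=0; pred: 24+0-12=12
Max prey = 173 at step 4

Answer: 173 4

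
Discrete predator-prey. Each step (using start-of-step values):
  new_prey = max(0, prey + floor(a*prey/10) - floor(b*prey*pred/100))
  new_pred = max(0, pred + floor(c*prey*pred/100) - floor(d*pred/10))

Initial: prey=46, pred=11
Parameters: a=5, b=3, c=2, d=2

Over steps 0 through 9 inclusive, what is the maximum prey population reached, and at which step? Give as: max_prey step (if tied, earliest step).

Step 1: prey: 46+23-15=54; pred: 11+10-2=19
Step 2: prey: 54+27-30=51; pred: 19+20-3=36
Step 3: prey: 51+25-55=21; pred: 36+36-7=65
Step 4: prey: 21+10-40=0; pred: 65+27-13=79
Step 5: prey: 0+0-0=0; pred: 79+0-15=64
Step 6: prey: 0+0-0=0; pred: 64+0-12=52
Step 7: prey: 0+0-0=0; pred: 52+0-10=42
Step 8: prey: 0+0-0=0; pred: 42+0-8=34
Step 9: prey: 0+0-0=0; pred: 34+0-6=28
Max prey = 54 at step 1

Answer: 54 1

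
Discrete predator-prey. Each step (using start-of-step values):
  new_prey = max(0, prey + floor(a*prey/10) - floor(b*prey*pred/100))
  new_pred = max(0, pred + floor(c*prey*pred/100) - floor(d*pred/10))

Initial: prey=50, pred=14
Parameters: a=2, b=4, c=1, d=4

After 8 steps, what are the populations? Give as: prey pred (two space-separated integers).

Answer: 10 2

Derivation:
Step 1: prey: 50+10-28=32; pred: 14+7-5=16
Step 2: prey: 32+6-20=18; pred: 16+5-6=15
Step 3: prey: 18+3-10=11; pred: 15+2-6=11
Step 4: prey: 11+2-4=9; pred: 11+1-4=8
Step 5: prey: 9+1-2=8; pred: 8+0-3=5
Step 6: prey: 8+1-1=8; pred: 5+0-2=3
Step 7: prey: 8+1-0=9; pred: 3+0-1=2
Step 8: prey: 9+1-0=10; pred: 2+0-0=2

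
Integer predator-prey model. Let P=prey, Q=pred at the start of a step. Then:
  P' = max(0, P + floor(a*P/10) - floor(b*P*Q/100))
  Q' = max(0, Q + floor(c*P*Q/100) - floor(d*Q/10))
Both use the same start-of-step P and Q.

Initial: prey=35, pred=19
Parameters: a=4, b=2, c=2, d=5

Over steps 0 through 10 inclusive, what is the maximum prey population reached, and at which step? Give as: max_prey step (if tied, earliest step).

Answer: 36 1

Derivation:
Step 1: prey: 35+14-13=36; pred: 19+13-9=23
Step 2: prey: 36+14-16=34; pred: 23+16-11=28
Step 3: prey: 34+13-19=28; pred: 28+19-14=33
Step 4: prey: 28+11-18=21; pred: 33+18-16=35
Step 5: prey: 21+8-14=15; pred: 35+14-17=32
Step 6: prey: 15+6-9=12; pred: 32+9-16=25
Step 7: prey: 12+4-6=10; pred: 25+6-12=19
Step 8: prey: 10+4-3=11; pred: 19+3-9=13
Step 9: prey: 11+4-2=13; pred: 13+2-6=9
Step 10: prey: 13+5-2=16; pred: 9+2-4=7
Max prey = 36 at step 1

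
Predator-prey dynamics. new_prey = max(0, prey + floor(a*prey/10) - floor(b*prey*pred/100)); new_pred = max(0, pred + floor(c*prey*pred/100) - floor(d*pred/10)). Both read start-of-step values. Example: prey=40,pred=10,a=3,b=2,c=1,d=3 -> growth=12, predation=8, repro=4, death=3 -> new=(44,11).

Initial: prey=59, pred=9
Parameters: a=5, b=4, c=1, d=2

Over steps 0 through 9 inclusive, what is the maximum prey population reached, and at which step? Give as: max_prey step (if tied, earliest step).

Answer: 67 1

Derivation:
Step 1: prey: 59+29-21=67; pred: 9+5-1=13
Step 2: prey: 67+33-34=66; pred: 13+8-2=19
Step 3: prey: 66+33-50=49; pred: 19+12-3=28
Step 4: prey: 49+24-54=19; pred: 28+13-5=36
Step 5: prey: 19+9-27=1; pred: 36+6-7=35
Step 6: prey: 1+0-1=0; pred: 35+0-7=28
Step 7: prey: 0+0-0=0; pred: 28+0-5=23
Step 8: prey: 0+0-0=0; pred: 23+0-4=19
Step 9: prey: 0+0-0=0; pred: 19+0-3=16
Max prey = 67 at step 1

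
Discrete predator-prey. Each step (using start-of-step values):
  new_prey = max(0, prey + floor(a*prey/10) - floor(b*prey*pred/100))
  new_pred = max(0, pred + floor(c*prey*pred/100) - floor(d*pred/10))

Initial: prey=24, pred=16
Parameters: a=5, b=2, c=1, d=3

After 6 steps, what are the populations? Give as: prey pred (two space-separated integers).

Step 1: prey: 24+12-7=29; pred: 16+3-4=15
Step 2: prey: 29+14-8=35; pred: 15+4-4=15
Step 3: prey: 35+17-10=42; pred: 15+5-4=16
Step 4: prey: 42+21-13=50; pred: 16+6-4=18
Step 5: prey: 50+25-18=57; pred: 18+9-5=22
Step 6: prey: 57+28-25=60; pred: 22+12-6=28

Answer: 60 28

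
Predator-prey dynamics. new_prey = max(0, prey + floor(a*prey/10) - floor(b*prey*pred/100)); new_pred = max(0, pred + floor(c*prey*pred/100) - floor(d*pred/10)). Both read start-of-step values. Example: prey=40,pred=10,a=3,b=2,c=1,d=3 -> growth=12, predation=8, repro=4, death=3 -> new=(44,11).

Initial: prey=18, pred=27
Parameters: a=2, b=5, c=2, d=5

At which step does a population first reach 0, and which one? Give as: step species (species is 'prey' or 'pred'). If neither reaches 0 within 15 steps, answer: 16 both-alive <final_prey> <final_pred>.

Step 1: prey: 18+3-24=0; pred: 27+9-13=23
First extinction: prey at step 1

Answer: 1 prey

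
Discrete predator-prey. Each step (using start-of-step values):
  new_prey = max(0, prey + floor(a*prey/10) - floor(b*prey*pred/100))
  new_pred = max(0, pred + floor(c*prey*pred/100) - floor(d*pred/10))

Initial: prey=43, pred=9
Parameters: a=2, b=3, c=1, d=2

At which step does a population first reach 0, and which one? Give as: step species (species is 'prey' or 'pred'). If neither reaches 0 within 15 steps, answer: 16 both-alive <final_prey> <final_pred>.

Step 1: prey: 43+8-11=40; pred: 9+3-1=11
Step 2: prey: 40+8-13=35; pred: 11+4-2=13
Step 3: prey: 35+7-13=29; pred: 13+4-2=15
Step 4: prey: 29+5-13=21; pred: 15+4-3=16
Step 5: prey: 21+4-10=15; pred: 16+3-3=16
Step 6: prey: 15+3-7=11; pred: 16+2-3=15
Step 7: prey: 11+2-4=9; pred: 15+1-3=13
Step 8: prey: 9+1-3=7; pred: 13+1-2=12
Step 9: prey: 7+1-2=6; pred: 12+0-2=10
Step 10: prey: 6+1-1=6; pred: 10+0-2=8
Step 11: prey: 6+1-1=6; pred: 8+0-1=7
Step 12: prey: 6+1-1=6; pred: 7+0-1=6
Step 13: prey: 6+1-1=6; pred: 6+0-1=5
Step 14: prey: 6+1-0=7; pred: 5+0-1=4
Step 15: prey: 7+1-0=8; pred: 4+0-0=4
No extinction within 15 steps

Answer: 16 both-alive 8 4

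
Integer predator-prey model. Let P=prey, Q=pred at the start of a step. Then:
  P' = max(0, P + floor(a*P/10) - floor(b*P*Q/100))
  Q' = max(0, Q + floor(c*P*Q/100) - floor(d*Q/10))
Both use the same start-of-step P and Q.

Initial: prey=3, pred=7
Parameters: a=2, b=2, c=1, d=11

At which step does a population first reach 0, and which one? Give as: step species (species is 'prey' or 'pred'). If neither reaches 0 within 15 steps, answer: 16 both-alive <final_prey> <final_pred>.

Answer: 1 pred

Derivation:
Step 1: prey: 3+0-0=3; pred: 7+0-7=0
First extinction: pred at step 1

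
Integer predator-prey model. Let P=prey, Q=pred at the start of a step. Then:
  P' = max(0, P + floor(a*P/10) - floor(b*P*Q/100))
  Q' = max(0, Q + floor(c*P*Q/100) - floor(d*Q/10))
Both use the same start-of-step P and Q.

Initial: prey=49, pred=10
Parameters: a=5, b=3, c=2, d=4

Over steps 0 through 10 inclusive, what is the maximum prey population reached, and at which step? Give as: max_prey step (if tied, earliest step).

Step 1: prey: 49+24-14=59; pred: 10+9-4=15
Step 2: prey: 59+29-26=62; pred: 15+17-6=26
Step 3: prey: 62+31-48=45; pred: 26+32-10=48
Step 4: prey: 45+22-64=3; pred: 48+43-19=72
Step 5: prey: 3+1-6=0; pred: 72+4-28=48
Step 6: prey: 0+0-0=0; pred: 48+0-19=29
Step 7: prey: 0+0-0=0; pred: 29+0-11=18
Step 8: prey: 0+0-0=0; pred: 18+0-7=11
Step 9: prey: 0+0-0=0; pred: 11+0-4=7
Step 10: prey: 0+0-0=0; pred: 7+0-2=5
Max prey = 62 at step 2

Answer: 62 2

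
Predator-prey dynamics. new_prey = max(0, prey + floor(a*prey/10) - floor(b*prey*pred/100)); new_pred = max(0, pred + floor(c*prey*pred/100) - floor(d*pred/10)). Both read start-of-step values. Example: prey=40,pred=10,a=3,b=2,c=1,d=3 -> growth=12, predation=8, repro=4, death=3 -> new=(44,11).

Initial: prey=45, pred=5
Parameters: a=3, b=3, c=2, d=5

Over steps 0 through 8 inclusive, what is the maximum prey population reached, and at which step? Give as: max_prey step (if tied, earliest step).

Step 1: prey: 45+13-6=52; pred: 5+4-2=7
Step 2: prey: 52+15-10=57; pred: 7+7-3=11
Step 3: prey: 57+17-18=56; pred: 11+12-5=18
Step 4: prey: 56+16-30=42; pred: 18+20-9=29
Step 5: prey: 42+12-36=18; pred: 29+24-14=39
Step 6: prey: 18+5-21=2; pred: 39+14-19=34
Step 7: prey: 2+0-2=0; pred: 34+1-17=18
Step 8: prey: 0+0-0=0; pred: 18+0-9=9
Max prey = 57 at step 2

Answer: 57 2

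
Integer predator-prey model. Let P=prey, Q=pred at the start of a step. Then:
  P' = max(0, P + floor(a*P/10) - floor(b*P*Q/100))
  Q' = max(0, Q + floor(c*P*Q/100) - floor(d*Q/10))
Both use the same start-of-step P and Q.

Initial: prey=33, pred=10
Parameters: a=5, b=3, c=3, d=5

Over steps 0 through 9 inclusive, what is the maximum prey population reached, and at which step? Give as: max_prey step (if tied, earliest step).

Step 1: prey: 33+16-9=40; pred: 10+9-5=14
Step 2: prey: 40+20-16=44; pred: 14+16-7=23
Step 3: prey: 44+22-30=36; pred: 23+30-11=42
Step 4: prey: 36+18-45=9; pred: 42+45-21=66
Step 5: prey: 9+4-17=0; pred: 66+17-33=50
Step 6: prey: 0+0-0=0; pred: 50+0-25=25
Step 7: prey: 0+0-0=0; pred: 25+0-12=13
Step 8: prey: 0+0-0=0; pred: 13+0-6=7
Step 9: prey: 0+0-0=0; pred: 7+0-3=4
Max prey = 44 at step 2

Answer: 44 2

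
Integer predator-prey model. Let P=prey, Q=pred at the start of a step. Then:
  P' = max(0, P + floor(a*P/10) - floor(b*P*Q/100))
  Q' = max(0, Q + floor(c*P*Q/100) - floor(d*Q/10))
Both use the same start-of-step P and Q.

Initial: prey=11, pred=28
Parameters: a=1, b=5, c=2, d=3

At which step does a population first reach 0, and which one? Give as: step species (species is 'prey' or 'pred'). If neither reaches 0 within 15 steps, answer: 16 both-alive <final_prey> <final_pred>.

Answer: 1 prey

Derivation:
Step 1: prey: 11+1-15=0; pred: 28+6-8=26
First extinction: prey at step 1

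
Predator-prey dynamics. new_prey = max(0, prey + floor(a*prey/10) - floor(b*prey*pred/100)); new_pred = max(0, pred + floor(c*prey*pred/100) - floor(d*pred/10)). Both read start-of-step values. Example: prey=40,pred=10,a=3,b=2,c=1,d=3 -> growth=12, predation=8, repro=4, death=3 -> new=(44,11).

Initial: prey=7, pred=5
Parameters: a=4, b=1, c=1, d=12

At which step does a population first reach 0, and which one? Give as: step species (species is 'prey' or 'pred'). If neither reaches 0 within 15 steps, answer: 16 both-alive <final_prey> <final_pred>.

Step 1: prey: 7+2-0=9; pred: 5+0-6=0
First extinction: pred at step 1

Answer: 1 pred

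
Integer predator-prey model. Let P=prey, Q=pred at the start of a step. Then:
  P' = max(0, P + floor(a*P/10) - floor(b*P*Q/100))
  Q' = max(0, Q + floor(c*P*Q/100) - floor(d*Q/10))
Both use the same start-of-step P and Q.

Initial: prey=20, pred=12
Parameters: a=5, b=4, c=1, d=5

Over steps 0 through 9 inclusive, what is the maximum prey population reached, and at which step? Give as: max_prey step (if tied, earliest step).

Step 1: prey: 20+10-9=21; pred: 12+2-6=8
Step 2: prey: 21+10-6=25; pred: 8+1-4=5
Step 3: prey: 25+12-5=32; pred: 5+1-2=4
Step 4: prey: 32+16-5=43; pred: 4+1-2=3
Step 5: prey: 43+21-5=59; pred: 3+1-1=3
Step 6: prey: 59+29-7=81; pred: 3+1-1=3
Step 7: prey: 81+40-9=112; pred: 3+2-1=4
Step 8: prey: 112+56-17=151; pred: 4+4-2=6
Step 9: prey: 151+75-36=190; pred: 6+9-3=12
Max prey = 190 at step 9

Answer: 190 9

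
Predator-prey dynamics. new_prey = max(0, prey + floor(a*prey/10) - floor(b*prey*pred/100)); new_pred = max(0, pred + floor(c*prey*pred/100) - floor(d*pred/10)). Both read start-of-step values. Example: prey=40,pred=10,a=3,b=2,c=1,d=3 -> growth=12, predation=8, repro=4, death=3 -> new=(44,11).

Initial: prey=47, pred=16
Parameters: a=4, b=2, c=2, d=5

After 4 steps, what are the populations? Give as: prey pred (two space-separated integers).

Answer: 13 58

Derivation:
Step 1: prey: 47+18-15=50; pred: 16+15-8=23
Step 2: prey: 50+20-23=47; pred: 23+23-11=35
Step 3: prey: 47+18-32=33; pred: 35+32-17=50
Step 4: prey: 33+13-33=13; pred: 50+33-25=58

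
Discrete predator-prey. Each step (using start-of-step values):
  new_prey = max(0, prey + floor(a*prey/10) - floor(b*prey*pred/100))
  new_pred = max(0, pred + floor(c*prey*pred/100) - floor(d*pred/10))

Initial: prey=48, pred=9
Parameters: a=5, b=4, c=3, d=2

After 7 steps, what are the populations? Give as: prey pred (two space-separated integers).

Step 1: prey: 48+24-17=55; pred: 9+12-1=20
Step 2: prey: 55+27-44=38; pred: 20+33-4=49
Step 3: prey: 38+19-74=0; pred: 49+55-9=95
Step 4: prey: 0+0-0=0; pred: 95+0-19=76
Step 5: prey: 0+0-0=0; pred: 76+0-15=61
Step 6: prey: 0+0-0=0; pred: 61+0-12=49
Step 7: prey: 0+0-0=0; pred: 49+0-9=40

Answer: 0 40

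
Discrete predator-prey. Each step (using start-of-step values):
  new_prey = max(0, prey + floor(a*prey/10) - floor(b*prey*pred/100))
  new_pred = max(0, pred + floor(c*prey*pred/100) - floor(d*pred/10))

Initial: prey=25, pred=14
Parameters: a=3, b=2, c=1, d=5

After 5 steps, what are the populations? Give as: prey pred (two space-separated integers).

Step 1: prey: 25+7-7=25; pred: 14+3-7=10
Step 2: prey: 25+7-5=27; pred: 10+2-5=7
Step 3: prey: 27+8-3=32; pred: 7+1-3=5
Step 4: prey: 32+9-3=38; pred: 5+1-2=4
Step 5: prey: 38+11-3=46; pred: 4+1-2=3

Answer: 46 3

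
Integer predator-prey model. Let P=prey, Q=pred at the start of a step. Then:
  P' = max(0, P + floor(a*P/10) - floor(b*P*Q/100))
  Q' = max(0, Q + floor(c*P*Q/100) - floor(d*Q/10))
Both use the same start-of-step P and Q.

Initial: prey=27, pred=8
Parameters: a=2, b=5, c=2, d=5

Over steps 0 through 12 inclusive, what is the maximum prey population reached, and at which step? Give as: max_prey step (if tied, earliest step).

Step 1: prey: 27+5-10=22; pred: 8+4-4=8
Step 2: prey: 22+4-8=18; pred: 8+3-4=7
Step 3: prey: 18+3-6=15; pred: 7+2-3=6
Step 4: prey: 15+3-4=14; pred: 6+1-3=4
Step 5: prey: 14+2-2=14; pred: 4+1-2=3
Step 6: prey: 14+2-2=14; pred: 3+0-1=2
Step 7: prey: 14+2-1=15; pred: 2+0-1=1
Step 8: prey: 15+3-0=18; pred: 1+0-0=1
Step 9: prey: 18+3-0=21; pred: 1+0-0=1
Step 10: prey: 21+4-1=24; pred: 1+0-0=1
Step 11: prey: 24+4-1=27; pred: 1+0-0=1
Step 12: prey: 27+5-1=31; pred: 1+0-0=1
Max prey = 31 at step 12

Answer: 31 12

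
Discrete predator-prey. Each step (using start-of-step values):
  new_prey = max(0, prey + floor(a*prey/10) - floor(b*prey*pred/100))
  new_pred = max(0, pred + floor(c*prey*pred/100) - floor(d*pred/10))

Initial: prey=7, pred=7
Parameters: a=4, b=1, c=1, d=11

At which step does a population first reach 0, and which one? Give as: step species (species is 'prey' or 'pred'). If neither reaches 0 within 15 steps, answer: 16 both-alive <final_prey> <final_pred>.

Step 1: prey: 7+2-0=9; pred: 7+0-7=0
First extinction: pred at step 1

Answer: 1 pred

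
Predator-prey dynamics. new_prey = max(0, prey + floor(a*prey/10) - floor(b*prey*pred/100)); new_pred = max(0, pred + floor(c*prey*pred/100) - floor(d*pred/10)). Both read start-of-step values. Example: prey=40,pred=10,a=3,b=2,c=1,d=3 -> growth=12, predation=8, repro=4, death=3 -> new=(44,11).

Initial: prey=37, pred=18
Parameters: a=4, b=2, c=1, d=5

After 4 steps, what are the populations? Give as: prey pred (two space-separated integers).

Step 1: prey: 37+14-13=38; pred: 18+6-9=15
Step 2: prey: 38+15-11=42; pred: 15+5-7=13
Step 3: prey: 42+16-10=48; pred: 13+5-6=12
Step 4: prey: 48+19-11=56; pred: 12+5-6=11

Answer: 56 11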